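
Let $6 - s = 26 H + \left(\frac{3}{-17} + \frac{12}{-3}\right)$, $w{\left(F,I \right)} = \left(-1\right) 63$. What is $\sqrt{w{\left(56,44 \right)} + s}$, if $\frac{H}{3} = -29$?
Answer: $\frac{2 \sqrt{159613}}{17} \approx 47.002$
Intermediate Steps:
$H = -87$ ($H = 3 \left(-29\right) = -87$)
$w{\left(F,I \right)} = -63$
$s = \frac{38627}{17}$ ($s = 6 - \left(26 \left(-87\right) + \left(\frac{3}{-17} + \frac{12}{-3}\right)\right) = 6 - \left(-2262 + \left(3 \left(- \frac{1}{17}\right) + 12 \left(- \frac{1}{3}\right)\right)\right) = 6 - \left(-2262 - \frac{71}{17}\right) = 6 - - \frac{38525}{17} = 6 + \frac{38525}{17} = \frac{38627}{17} \approx 2272.2$)
$\sqrt{w{\left(56,44 \right)} + s} = \sqrt{-63 + \frac{38627}{17}} = \sqrt{\frac{37556}{17}} = \frac{2 \sqrt{159613}}{17}$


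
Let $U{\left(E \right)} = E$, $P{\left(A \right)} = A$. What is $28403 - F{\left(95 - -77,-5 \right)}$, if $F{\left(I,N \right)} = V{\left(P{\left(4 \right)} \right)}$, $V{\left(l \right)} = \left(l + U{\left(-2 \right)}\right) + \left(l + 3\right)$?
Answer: $28394$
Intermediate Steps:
$V{\left(l \right)} = 1 + 2 l$ ($V{\left(l \right)} = \left(l - 2\right) + \left(l + 3\right) = \left(-2 + l\right) + \left(3 + l\right) = 1 + 2 l$)
$F{\left(I,N \right)} = 9$ ($F{\left(I,N \right)} = 1 + 2 \cdot 4 = 1 + 8 = 9$)
$28403 - F{\left(95 - -77,-5 \right)} = 28403 - 9 = 28394$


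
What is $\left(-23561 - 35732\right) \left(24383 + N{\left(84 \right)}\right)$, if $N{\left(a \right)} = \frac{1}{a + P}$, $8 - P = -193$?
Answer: $- \frac{412036306708}{285} \approx -1.4457 \cdot 10^{9}$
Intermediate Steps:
$P = 201$ ($P = 8 - -193 = 8 + 193 = 201$)
$N{\left(a \right)} = \frac{1}{201 + a}$ ($N{\left(a \right)} = \frac{1}{a + 201} = \frac{1}{201 + a}$)
$\left(-23561 - 35732\right) \left(24383 + N{\left(84 \right)}\right) = \left(-23561 - 35732\right) \left(24383 + \frac{1}{201 + 84}\right) = - 59293 \left(24383 + \frac{1}{285}\right) = \left(-59293\right) \frac{6949156}{285} = - \frac{412036306708}{285}$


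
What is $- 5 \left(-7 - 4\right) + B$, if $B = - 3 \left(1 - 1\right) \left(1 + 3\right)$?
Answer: $55$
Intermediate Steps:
$B = 0$ ($B = - 3 \left(1 + \left(-4 + 3\right)\right) 4 = - 3 \left(1 - 1\right) 4 = \left(-3\right) 0 \cdot 4 = 0 \cdot 4 = 0$)
$- 5 \left(-7 - 4\right) + B = - 5 \left(-7 - 4\right) + 0 = \left(-5\right) \left(-11\right) + 0 = 55 + 0 = 55$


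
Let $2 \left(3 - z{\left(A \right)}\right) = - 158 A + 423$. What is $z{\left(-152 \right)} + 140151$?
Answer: $\frac{255869}{2} \approx 1.2793 \cdot 10^{5}$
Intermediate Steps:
$z{\left(A \right)} = - \frac{417}{2} + 79 A$ ($z{\left(A \right)} = 3 - \frac{- 158 A + 423}{2} = 3 - \frac{423 - 158 A}{2} = 3 + \left(- \frac{423}{2} + 79 A\right) = - \frac{417}{2} + 79 A$)
$z{\left(-152 \right)} + 140151 = \left(- \frac{417}{2} + 79 \left(-152\right)\right) + 140151 = \left(- \frac{417}{2} - 12008\right) + 140151 = - \frac{24433}{2} + 140151 = \frac{255869}{2}$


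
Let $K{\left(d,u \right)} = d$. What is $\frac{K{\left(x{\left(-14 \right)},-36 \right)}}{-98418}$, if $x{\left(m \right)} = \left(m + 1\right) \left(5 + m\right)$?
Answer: $- \frac{39}{32806} \approx -0.0011888$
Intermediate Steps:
$x{\left(m \right)} = \left(1 + m\right) \left(5 + m\right)$
$\frac{K{\left(x{\left(-14 \right)},-36 \right)}}{-98418} = \frac{5 + \left(-14\right)^{2} + 6 \left(-14\right)}{-98418} = \left(5 + 196 - 84\right) \left(- \frac{1}{98418}\right) = 117 \left(- \frac{1}{98418}\right) = - \frac{39}{32806}$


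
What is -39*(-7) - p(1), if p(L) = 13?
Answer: 260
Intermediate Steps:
-39*(-7) - p(1) = -39*(-7) - 1*13 = 273 - 13 = 260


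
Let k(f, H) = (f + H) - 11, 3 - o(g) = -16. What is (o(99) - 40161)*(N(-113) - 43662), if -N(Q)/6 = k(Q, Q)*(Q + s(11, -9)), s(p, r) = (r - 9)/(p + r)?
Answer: 8716674732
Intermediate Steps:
s(p, r) = (-9 + r)/(p + r)
o(g) = 19 (o(g) = 3 - 1*(-16) = 3 + 16 = 19)
k(f, H) = -11 + H + f (k(f, H) = (H + f) - 11 = -11 + H + f)
N(Q) = -6*(-11 + 2*Q)*(-9 + Q) (N(Q) = -6*(-11 + Q + Q)*(Q + (-9 - 9)/(11 - 9)) = -6*(-11 + 2*Q)*(Q - 18/2) = -6*(-11 + 2*Q)*(Q + (½)*(-18)) = -6*(-11 + 2*Q)*(Q - 9) = -6*(-11 + 2*Q)*(-9 + Q))
(o(99) - 40161)*(N(-113) - 43662) = (19 - 40161)*((-594 - 12*(-113)² + 174*(-113)) - 43662) = -40142*((-594 - 12*12769 - 19662) - 43662) = -40142*((-594 - 153228 - 19662) - 43662) = -40142*(-173484 - 43662) = -40142*(-217146) = 8716674732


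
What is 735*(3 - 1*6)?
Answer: -2205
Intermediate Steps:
735*(3 - 1*6) = 735*(3 - 6) = 735*(-3) = -2205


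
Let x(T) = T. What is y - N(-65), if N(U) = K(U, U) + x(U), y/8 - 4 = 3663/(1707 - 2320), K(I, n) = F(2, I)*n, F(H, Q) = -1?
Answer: -9688/613 ≈ -15.804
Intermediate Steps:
K(I, n) = -n
y = -9688/613 (y = 32 + 8*(3663/(1707 - 2320)) = 32 + 8*(3663/(-613)) = 32 + 8*(3663*(-1/613)) = 32 + 8*(-3663/613) = 32 - 29304/613 = -9688/613 ≈ -15.804)
N(U) = 0 (N(U) = -U + U = 0)
y - N(-65) = -9688/613 - 1*0 = -9688/613 + 0 = -9688/613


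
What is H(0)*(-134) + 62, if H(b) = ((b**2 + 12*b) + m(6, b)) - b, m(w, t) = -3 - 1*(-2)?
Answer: 196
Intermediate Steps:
m(w, t) = -1 (m(w, t) = -3 + 2 = -1)
H(b) = -1 + b**2 + 11*b (H(b) = ((b**2 + 12*b) - 1) - b = (-1 + b**2 + 12*b) - b = -1 + b**2 + 11*b)
H(0)*(-134) + 62 = (-1 + 0**2 + 11*0)*(-134) + 62 = (-1 + 0 + 0)*(-134) + 62 = -1*(-134) + 62 = 134 + 62 = 196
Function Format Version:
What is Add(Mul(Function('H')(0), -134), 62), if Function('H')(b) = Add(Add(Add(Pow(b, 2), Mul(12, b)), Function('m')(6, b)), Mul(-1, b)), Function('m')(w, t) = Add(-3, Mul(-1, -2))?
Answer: 196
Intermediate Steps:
Function('m')(w, t) = -1 (Function('m')(w, t) = Add(-3, 2) = -1)
Function('H')(b) = Add(-1, Pow(b, 2), Mul(11, b)) (Function('H')(b) = Add(Add(Add(Pow(b, 2), Mul(12, b)), -1), Mul(-1, b)) = Add(Add(-1, Pow(b, 2), Mul(12, b)), Mul(-1, b)) = Add(-1, Pow(b, 2), Mul(11, b)))
Add(Mul(Function('H')(0), -134), 62) = Add(Mul(Add(-1, Pow(0, 2), Mul(11, 0)), -134), 62) = Add(Mul(Add(-1, 0, 0), -134), 62) = Add(Mul(-1, -134), 62) = Add(134, 62) = 196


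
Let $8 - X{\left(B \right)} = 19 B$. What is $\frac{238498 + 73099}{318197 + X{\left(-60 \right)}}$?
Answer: $\frac{23969}{24565} \approx 0.97574$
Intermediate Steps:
$X{\left(B \right)} = 8 - 19 B$
$\frac{238498 + 73099}{318197 + X{\left(-60 \right)}} = \frac{238498 + 73099}{318197 + \left(8 - -1140\right)} = \frac{311597}{318197 + \left(8 + 1140\right)} = \frac{311597}{318197 + 1148} = \frac{311597}{319345} = 311597 \cdot \frac{1}{319345} = \frac{23969}{24565}$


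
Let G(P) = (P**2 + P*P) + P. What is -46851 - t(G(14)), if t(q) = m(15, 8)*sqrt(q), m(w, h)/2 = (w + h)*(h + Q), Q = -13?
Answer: -46851 + 230*sqrt(406) ≈ -42217.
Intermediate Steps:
G(P) = P + 2*P**2 (G(P) = (P**2 + P**2) + P = 2*P**2 + P = P + 2*P**2)
m(w, h) = 2*(-13 + h)*(h + w) (m(w, h) = 2*((w + h)*(h - 13)) = 2*((h + w)*(-13 + h)) = 2*((-13 + h)*(h + w)) = 2*(-13 + h)*(h + w))
t(q) = -230*sqrt(q) (t(q) = (-26*8 - 26*15 + 2*8**2 + 2*8*15)*sqrt(q) = (-208 - 390 + 2*64 + 240)*sqrt(q) = (-208 - 390 + 128 + 240)*sqrt(q) = -230*sqrt(q))
-46851 - t(G(14)) = -46851 - (-230)*sqrt(14*(1 + 2*14)) = -46851 - (-230)*sqrt(14*(1 + 28)) = -46851 - (-230)*sqrt(14*29) = -46851 - (-230)*sqrt(406) = -46851 + 230*sqrt(406)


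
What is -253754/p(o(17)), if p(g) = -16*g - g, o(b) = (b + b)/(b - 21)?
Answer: -507508/289 ≈ -1756.1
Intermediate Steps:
o(b) = 2*b/(-21 + b) (o(b) = (2*b)/(-21 + b) = 2*b/(-21 + b))
p(g) = -17*g
-253754/p(o(17)) = -253754/((-34*17/(-21 + 17))) = -253754/((-34*17/(-4))) = -253754/((-34*17*(-1)/4)) = -253754/((-17*(-17/2))) = -253754/289/2 = -253754*2/289 = -507508/289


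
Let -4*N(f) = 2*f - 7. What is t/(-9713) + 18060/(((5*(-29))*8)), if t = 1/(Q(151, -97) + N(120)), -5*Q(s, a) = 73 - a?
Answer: -3236439359/207877626 ≈ -15.569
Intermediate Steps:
Q(s, a) = -73/5 + a/5 (Q(s, a) = -(73 - a)/5 = -73/5 + a/5)
N(f) = 7/4 - f/2 (N(f) = -(2*f - 7)/4 = -(-7 + 2*f)/4 = 7/4 - f/2)
t = -4/369 (t = 1/((-73/5 + (⅕)*(-97)) + (7/4 - ½*120)) = 1/((-73/5 - 97/5) + (7/4 - 60)) = 1/(-34 - 233/4) = 1/(-369/4) = -4/369 ≈ -0.010840)
t/(-9713) + 18060/(((5*(-29))*8)) = -4/369/(-9713) + 18060/(((5*(-29))*8)) = -4/369*(-1/9713) + 18060/((-145*8)) = 4/3584097 + 18060/(-1160) = 4/3584097 + 18060*(-1/1160) = 4/3584097 - 903/58 = -3236439359/207877626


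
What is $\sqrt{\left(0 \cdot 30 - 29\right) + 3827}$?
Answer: $3 \sqrt{422} \approx 61.628$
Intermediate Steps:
$\sqrt{\left(0 \cdot 30 - 29\right) + 3827} = \sqrt{\left(0 - 29\right) + 3827} = \sqrt{-29 + 3827} = \sqrt{3798} = 3 \sqrt{422}$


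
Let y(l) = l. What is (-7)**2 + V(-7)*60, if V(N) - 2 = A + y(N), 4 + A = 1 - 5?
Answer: -731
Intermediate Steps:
A = -8 (A = -4 + (1 - 5) = -4 - 4 = -8)
V(N) = -6 + N (V(N) = 2 + (-8 + N) = -6 + N)
(-7)**2 + V(-7)*60 = (-7)**2 + (-6 - 7)*60 = 49 - 13*60 = 49 - 780 = -731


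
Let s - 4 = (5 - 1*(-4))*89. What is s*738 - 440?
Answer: 593650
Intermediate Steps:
s = 805 (s = 4 + (5 - 1*(-4))*89 = 4 + (5 + 4)*89 = 4 + 9*89 = 4 + 801 = 805)
s*738 - 440 = 805*738 - 440 = 594090 - 440 = 593650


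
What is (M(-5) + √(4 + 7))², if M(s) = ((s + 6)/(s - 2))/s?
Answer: 13476/1225 + 2*√11/35 ≈ 11.190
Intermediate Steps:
M(s) = (6 + s)/(s*(-2 + s)) (M(s) = ((6 + s)/(-2 + s))/s = (6 + s)/(s*(-2 + s)))
(M(-5) + √(4 + 7))² = ((6 - 5)/((-5)*(-2 - 5)) + √(4 + 7))² = (-⅕*1/(-7) + √11)² = (-⅕*(-⅐)*1 + √11)² = (1/35 + √11)²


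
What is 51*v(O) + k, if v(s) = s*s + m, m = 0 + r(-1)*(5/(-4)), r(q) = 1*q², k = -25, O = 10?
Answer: 20045/4 ≈ 5011.3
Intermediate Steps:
r(q) = q²
m = -5/4 (m = 0 + (-1)²*(5/(-4)) = 0 + 1*(5*(-¼)) = 0 + 1*(-5/4) = 0 - 5/4 = -5/4 ≈ -1.2500)
v(s) = -5/4 + s² (v(s) = s*s - 5/4 = s² - 5/4 = -5/4 + s²)
51*v(O) + k = 51*(-5/4 + 10²) - 25 = 51*(-5/4 + 100) - 25 = 51*(395/4) - 25 = 20145/4 - 25 = 20045/4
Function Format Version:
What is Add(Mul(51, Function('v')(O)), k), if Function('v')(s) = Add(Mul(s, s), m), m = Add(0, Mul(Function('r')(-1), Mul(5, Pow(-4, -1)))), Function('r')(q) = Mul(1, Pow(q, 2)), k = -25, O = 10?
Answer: Rational(20045, 4) ≈ 5011.3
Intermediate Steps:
Function('r')(q) = Pow(q, 2)
m = Rational(-5, 4) (m = Add(0, Mul(Pow(-1, 2), Mul(5, Pow(-4, -1)))) = Add(0, Mul(1, Mul(5, Rational(-1, 4)))) = Add(0, Mul(1, Rational(-5, 4))) = Add(0, Rational(-5, 4)) = Rational(-5, 4) ≈ -1.2500)
Function('v')(s) = Add(Rational(-5, 4), Pow(s, 2)) (Function('v')(s) = Add(Mul(s, s), Rational(-5, 4)) = Add(Pow(s, 2), Rational(-5, 4)) = Add(Rational(-5, 4), Pow(s, 2)))
Add(Mul(51, Function('v')(O)), k) = Add(Mul(51, Add(Rational(-5, 4), Pow(10, 2))), -25) = Add(Mul(51, Add(Rational(-5, 4), 100)), -25) = Add(Mul(51, Rational(395, 4)), -25) = Add(Rational(20145, 4), -25) = Rational(20045, 4)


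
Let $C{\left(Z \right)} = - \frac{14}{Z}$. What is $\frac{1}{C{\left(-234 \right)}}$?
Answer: $\frac{117}{7} \approx 16.714$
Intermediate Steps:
$\frac{1}{C{\left(-234 \right)}} = \frac{1}{\left(-14\right) \frac{1}{-234}} = \frac{1}{\left(-14\right) \left(- \frac{1}{234}\right)} = \frac{1}{\frac{7}{117}} = \frac{117}{7}$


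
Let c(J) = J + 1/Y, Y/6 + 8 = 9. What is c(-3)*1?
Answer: -17/6 ≈ -2.8333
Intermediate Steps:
Y = 6 (Y = -48 + 6*9 = -48 + 54 = 6)
c(J) = ⅙ + J (c(J) = J + 1/6 = J + ⅙ = ⅙ + J)
c(-3)*1 = (⅙ - 3)*1 = -17/6*1 = -17/6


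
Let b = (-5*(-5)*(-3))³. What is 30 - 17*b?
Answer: 7171905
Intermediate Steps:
b = -421875 (b = (25*(-3))³ = (-75)³ = -421875)
30 - 17*b = 30 - 17*(-421875) = 30 + 7171875 = 7171905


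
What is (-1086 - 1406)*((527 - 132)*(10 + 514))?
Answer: -515794160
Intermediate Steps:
(-1086 - 1406)*((527 - 132)*(10 + 514)) = -984340*524 = -2492*206980 = -515794160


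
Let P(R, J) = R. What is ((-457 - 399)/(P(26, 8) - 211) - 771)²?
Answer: 20101284841/34225 ≈ 5.8733e+5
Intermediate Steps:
((-457 - 399)/(P(26, 8) - 211) - 771)² = ((-457 - 399)/(26 - 211) - 771)² = (-856/(-185) - 771)² = (-856*(-1/185) - 771)² = (856/185 - 771)² = (-141779/185)² = 20101284841/34225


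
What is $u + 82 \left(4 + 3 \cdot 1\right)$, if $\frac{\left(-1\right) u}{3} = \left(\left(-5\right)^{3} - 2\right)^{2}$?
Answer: $-47813$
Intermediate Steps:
$u = -48387$ ($u = - 3 \left(\left(-5\right)^{3} - 2\right)^{2} = - 3 \left(-125 - 2\right)^{2} = - 3 \left(-127\right)^{2} = \left(-3\right) 16129 = -48387$)
$u + 82 \left(4 + 3 \cdot 1\right) = -48387 + 82 \left(4 + 3 \cdot 1\right) = -48387 + 82 \left(4 + 3\right) = -48387 + 82 \cdot 7 = -48387 + 574 = -47813$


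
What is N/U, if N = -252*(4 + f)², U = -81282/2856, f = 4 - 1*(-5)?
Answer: 20271888/13547 ≈ 1496.4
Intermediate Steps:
f = 9 (f = 4 + 5 = 9)
U = -13547/476 (U = -81282*1/2856 = -13547/476 ≈ -28.460)
N = -42588 (N = -252*(4 + 9)² = -252*13² = -252*169 = -42588)
N/U = -42588/(-13547/476) = -42588*(-476/13547) = 20271888/13547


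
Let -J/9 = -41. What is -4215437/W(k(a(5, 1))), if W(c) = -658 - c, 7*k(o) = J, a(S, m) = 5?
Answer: 29508059/4975 ≈ 5931.3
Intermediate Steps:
J = 369 (J = -9*(-41) = 369)
k(o) = 369/7 (k(o) = (⅐)*369 = 369/7)
-4215437/W(k(a(5, 1))) = -4215437/(-658 - 1*369/7) = -4215437/(-658 - 369/7) = -4215437/(-4975/7) = -4215437*(-7/4975) = 29508059/4975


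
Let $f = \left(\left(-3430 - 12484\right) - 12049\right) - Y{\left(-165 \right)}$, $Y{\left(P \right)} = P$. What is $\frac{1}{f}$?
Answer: $- \frac{1}{27798} \approx -3.5974 \cdot 10^{-5}$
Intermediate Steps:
$f = -27798$ ($f = \left(\left(-3430 - 12484\right) - 12049\right) - -165 = \left(-15914 - 12049\right) + 165 = -27963 + 165 = -27798$)
$\frac{1}{f} = \frac{1}{-27798} = - \frac{1}{27798}$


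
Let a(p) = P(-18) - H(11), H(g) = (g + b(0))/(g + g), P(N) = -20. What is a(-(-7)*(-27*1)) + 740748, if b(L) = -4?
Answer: 16296009/22 ≈ 7.4073e+5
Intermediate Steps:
H(g) = (-4 + g)/(2*g) (H(g) = (g - 4)/(g + g) = (-4 + g)/((2*g)) = (-4 + g)*(1/(2*g)) = (-4 + g)/(2*g))
a(p) = -447/22 (a(p) = -20 - (-4 + 11)/(2*11) = -20 - 7/(2*11) = -20 - 1*7/22 = -20 - 7/22 = -447/22)
a(-(-7)*(-27*1)) + 740748 = -447/22 + 740748 = 16296009/22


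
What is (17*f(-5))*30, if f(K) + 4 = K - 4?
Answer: -6630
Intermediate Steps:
f(K) = -8 + K (f(K) = -4 + (K - 4) = -4 + (-4 + K) = -8 + K)
(17*f(-5))*30 = (17*(-8 - 5))*30 = (17*(-13))*30 = -221*30 = -6630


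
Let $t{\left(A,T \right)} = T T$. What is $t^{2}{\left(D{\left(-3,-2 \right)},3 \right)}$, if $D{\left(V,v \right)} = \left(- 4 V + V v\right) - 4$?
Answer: $81$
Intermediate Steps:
$D{\left(V,v \right)} = -4 - 4 V + V v$
$t{\left(A,T \right)} = T^{2}$
$t^{2}{\left(D{\left(-3,-2 \right)},3 \right)} = \left(3^{2}\right)^{2} = 9^{2} = 81$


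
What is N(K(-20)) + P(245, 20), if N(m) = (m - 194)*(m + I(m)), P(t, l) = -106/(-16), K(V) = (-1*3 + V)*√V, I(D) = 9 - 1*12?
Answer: -79931/8 + 9062*I*√5 ≈ -9991.4 + 20263.0*I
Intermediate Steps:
I(D) = -3 (I(D) = 9 - 12 = -3)
K(V) = √V*(-3 + V) (K(V) = (-3 + V)*√V = √V*(-3 + V))
P(t, l) = 53/8 (P(t, l) = -106*(-1/16) = 53/8)
N(m) = (-194 + m)*(-3 + m) (N(m) = (m - 194)*(m - 3) = (-194 + m)*(-3 + m))
N(K(-20)) + P(245, 20) = (582 + (√(-20)*(-3 - 20))² - 197*√(-20)*(-3 - 20)) + 53/8 = (582 + ((2*I*√5)*(-23))² - 197*2*I*√5*(-23)) + 53/8 = (582 + (-46*I*√5)² - (-9062)*I*√5) + 53/8 = (582 - 10580 + 9062*I*√5) + 53/8 = (-9998 + 9062*I*√5) + 53/8 = -79931/8 + 9062*I*√5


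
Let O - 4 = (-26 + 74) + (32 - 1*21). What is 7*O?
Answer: 441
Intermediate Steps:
O = 63 (O = 4 + ((-26 + 74) + (32 - 1*21)) = 4 + (48 + (32 - 21)) = 4 + (48 + 11) = 4 + 59 = 63)
7*O = 7*63 = 441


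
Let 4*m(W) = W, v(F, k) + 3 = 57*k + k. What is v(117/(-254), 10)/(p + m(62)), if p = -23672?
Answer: -1154/47313 ≈ -0.024391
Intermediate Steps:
v(F, k) = -3 + 58*k (v(F, k) = -3 + (57*k + k) = -3 + 58*k)
m(W) = W/4
v(117/(-254), 10)/(p + m(62)) = (-3 + 58*10)/(-23672 + (1/4)*62) = (-3 + 580)/(-23672 + 31/2) = 577/(-47313/2) = 577*(-2/47313) = -1154/47313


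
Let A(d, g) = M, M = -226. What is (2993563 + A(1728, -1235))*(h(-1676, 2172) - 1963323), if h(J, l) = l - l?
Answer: -5876887378851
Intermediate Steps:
h(J, l) = 0
A(d, g) = -226
(2993563 + A(1728, -1235))*(h(-1676, 2172) - 1963323) = (2993563 - 226)*(0 - 1963323) = 2993337*(-1963323) = -5876887378851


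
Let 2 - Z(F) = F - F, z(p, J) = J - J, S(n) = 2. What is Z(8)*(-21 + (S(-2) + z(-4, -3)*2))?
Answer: -38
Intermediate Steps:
z(p, J) = 0
Z(F) = 2 (Z(F) = 2 - (F - F) = 2 - 1*0 = 2 + 0 = 2)
Z(8)*(-21 + (S(-2) + z(-4, -3)*2)) = 2*(-21 + (2 + 0*2)) = 2*(-21 + (2 + 0)) = 2*(-21 + 2) = 2*(-19) = -38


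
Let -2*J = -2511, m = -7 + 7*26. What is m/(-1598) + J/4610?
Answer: 1199539/7366780 ≈ 0.16283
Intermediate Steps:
m = 175 (m = -7 + 182 = 175)
J = 2511/2 (J = -1/2*(-2511) = 2511/2 ≈ 1255.5)
m/(-1598) + J/4610 = 175/(-1598) + (2511/2)/4610 = 175*(-1/1598) + (2511/2)*(1/4610) = -175/1598 + 2511/9220 = 1199539/7366780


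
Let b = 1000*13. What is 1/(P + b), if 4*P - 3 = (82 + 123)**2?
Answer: 1/23507 ≈ 4.2541e-5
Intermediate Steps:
b = 13000
P = 10507 (P = 3/4 + (82 + 123)**2/4 = 3/4 + (1/4)*205**2 = 3/4 + (1/4)*42025 = 3/4 + 42025/4 = 10507)
1/(P + b) = 1/(10507 + 13000) = 1/23507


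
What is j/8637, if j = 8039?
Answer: 8039/8637 ≈ 0.93076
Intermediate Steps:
j/8637 = 8039/8637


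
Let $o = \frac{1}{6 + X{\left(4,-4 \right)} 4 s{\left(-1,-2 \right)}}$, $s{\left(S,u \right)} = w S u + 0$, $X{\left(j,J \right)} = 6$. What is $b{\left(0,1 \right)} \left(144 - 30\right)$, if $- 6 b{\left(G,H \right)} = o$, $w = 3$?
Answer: $- \frac{19}{150} \approx -0.12667$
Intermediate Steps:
$s{\left(S,u \right)} = 3 S u$ ($s{\left(S,u \right)} = 3 S u + 0 = 3 S u$)
$o = \frac{1}{150}$ ($o = \frac{1}{6 + 6 \cdot 4 \cdot 3 \left(-1\right) \left(-2\right)} = \frac{1}{6 + 24 \cdot 6} = \frac{1}{6 + 144} = \frac{1}{150} \approx 0.0066667$)
$b{\left(G,H \right)} = - \frac{1}{900}$ ($b{\left(G,H \right)} = \left(- \frac{1}{6}\right) \frac{1}{150} = - \frac{1}{900}$)
$b{\left(0,1 \right)} \left(144 - 30\right) = - \frac{144 - 30}{900} = \left(- \frac{1}{900}\right) 114 = - \frac{19}{150}$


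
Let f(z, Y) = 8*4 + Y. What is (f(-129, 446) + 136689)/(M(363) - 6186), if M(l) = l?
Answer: -137167/5823 ≈ -23.556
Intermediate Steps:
f(z, Y) = 32 + Y
(f(-129, 446) + 136689)/(M(363) - 6186) = ((32 + 446) + 136689)/(363 - 6186) = (478 + 136689)/(-5823) = 137167*(-1/5823) = -137167/5823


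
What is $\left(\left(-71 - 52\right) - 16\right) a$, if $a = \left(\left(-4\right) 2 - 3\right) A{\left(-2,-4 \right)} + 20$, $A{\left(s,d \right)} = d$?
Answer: $-8896$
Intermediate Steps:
$a = 64$ ($a = \left(\left(-4\right) 2 - 3\right) \left(-4\right) + 20 = \left(-8 - 3\right) \left(-4\right) + 20 = \left(-11\right) \left(-4\right) + 20 = 44 + 20 = 64$)
$\left(\left(-71 - 52\right) - 16\right) a = \left(\left(-71 - 52\right) - 16\right) 64 = \left(-123 - 16\right) 64 = \left(-139\right) 64 = -8896$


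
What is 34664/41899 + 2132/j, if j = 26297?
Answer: 1000887876/1101818003 ≈ 0.90840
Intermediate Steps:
34664/41899 + 2132/j = 34664/41899 + 2132/26297 = 1000887876/1101818003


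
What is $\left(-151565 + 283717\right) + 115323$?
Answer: $247475$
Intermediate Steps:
$\left(-151565 + 283717\right) + 115323 = 132152 + 115323 = 247475$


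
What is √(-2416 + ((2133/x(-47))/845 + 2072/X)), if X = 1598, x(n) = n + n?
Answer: 3*I*√2894718744910/103870 ≈ 49.14*I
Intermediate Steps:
x(n) = 2*n
√(-2416 + ((2133/x(-47))/845 + 2072/X)) = √(-2416 + ((2133/((2*(-47))))/845 + 2072/1598)) = √(-2416 + ((2133/(-94))*(1/845) + 2072*(1/1598))) = √(-2416 + ((2133*(-1/94))*(1/845) + 1036/799)) = √(-2416 + (-2133/94*1/845 + 1036/799)) = √(-2416 + (-2133/79430 + 1036/799)) = √(-2416 + 1714579/1350310) = √(-3260634381/1350310) = 3*I*√2894718744910/103870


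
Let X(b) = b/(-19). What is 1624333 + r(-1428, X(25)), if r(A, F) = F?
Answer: 30862302/19 ≈ 1.6243e+6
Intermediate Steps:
X(b) = -b/19 (X(b) = b*(-1/19) = -b/19)
1624333 + r(-1428, X(25)) = 1624333 - 1/19*25 = 1624333 - 25/19 = 30862302/19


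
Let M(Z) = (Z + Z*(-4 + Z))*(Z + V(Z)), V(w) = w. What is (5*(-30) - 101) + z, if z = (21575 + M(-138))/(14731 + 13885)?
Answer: -1790207/4088 ≈ -437.92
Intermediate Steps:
M(Z) = 2*Z*(Z + Z*(-4 + Z)) (M(Z) = (Z + Z*(-4 + Z))*(Z + Z) = (Z + Z*(-4 + Z))*(2*Z) = 2*Z*(Z + Z*(-4 + Z)))
z = -764119/4088 (z = (21575 + 2*(-138)²*(-3 - 138))/(14731 + 13885) = (21575 + 2*19044*(-141))/28616 = (21575 - 5370408)*(1/28616) = -5348833*1/28616 = -764119/4088 ≈ -186.92)
(5*(-30) - 101) + z = (5*(-30) - 101) - 764119/4088 = (-150 - 101) - 764119/4088 = -251 - 764119/4088 = -1790207/4088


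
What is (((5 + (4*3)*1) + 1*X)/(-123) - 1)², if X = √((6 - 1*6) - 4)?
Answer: 6532/5043 + 560*I/15129 ≈ 1.2953 + 0.037015*I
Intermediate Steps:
X = 2*I (X = √((6 - 6) - 4) = √(0 - 4) = √(-4) = 2*I ≈ 2.0*I)
(((5 + (4*3)*1) + 1*X)/(-123) - 1)² = (((5 + (4*3)*1) + 1*(2*I))/(-123) - 1)² = (((5 + 12*1) + 2*I)*(-1/123) - 1)² = (((5 + 12) + 2*I)*(-1/123) - 1)² = ((17 + 2*I)*(-1/123) - 1)² = ((-17/123 - 2*I/123) - 1)² = (-140/123 - 2*I/123)²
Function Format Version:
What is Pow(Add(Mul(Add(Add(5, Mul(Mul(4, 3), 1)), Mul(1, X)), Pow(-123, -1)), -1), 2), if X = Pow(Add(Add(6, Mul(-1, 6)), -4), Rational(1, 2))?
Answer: Add(Rational(6532, 5043), Mul(Rational(560, 15129), I)) ≈ Add(1.2953, Mul(0.037015, I))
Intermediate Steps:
X = Mul(2, I) (X = Pow(Add(Add(6, -6), -4), Rational(1, 2)) = Pow(Add(0, -4), Rational(1, 2)) = Pow(-4, Rational(1, 2)) = Mul(2, I) ≈ Mul(2.0000, I))
Pow(Add(Mul(Add(Add(5, Mul(Mul(4, 3), 1)), Mul(1, X)), Pow(-123, -1)), -1), 2) = Pow(Add(Mul(Add(Add(5, Mul(Mul(4, 3), 1)), Mul(1, Mul(2, I))), Pow(-123, -1)), -1), 2) = Pow(Add(Mul(Add(Add(5, Mul(12, 1)), Mul(2, I)), Rational(-1, 123)), -1), 2) = Pow(Add(Mul(Add(Add(5, 12), Mul(2, I)), Rational(-1, 123)), -1), 2) = Pow(Add(Mul(Add(17, Mul(2, I)), Rational(-1, 123)), -1), 2) = Pow(Add(Add(Rational(-17, 123), Mul(Rational(-2, 123), I)), -1), 2) = Pow(Add(Rational(-140, 123), Mul(Rational(-2, 123), I)), 2)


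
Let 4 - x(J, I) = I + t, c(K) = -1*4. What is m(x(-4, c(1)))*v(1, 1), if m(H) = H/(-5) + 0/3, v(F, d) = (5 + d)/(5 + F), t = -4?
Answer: -12/5 ≈ -2.4000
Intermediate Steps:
v(F, d) = (5 + d)/(5 + F)
c(K) = -4
x(J, I) = 8 - I (x(J, I) = 4 - (I - 4) = 4 - (-4 + I) = 4 + (4 - I) = 8 - I)
m(H) = -H/5 (m(H) = H*(-1/5) + 0*(1/3) = -H/5 + 0 = -H/5)
m(x(-4, c(1)))*v(1, 1) = (-(8 - 1*(-4))/5)*((5 + 1)/(5 + 1)) = (-(8 + 4)/5)*(6/6) = (-1/5*12)*((1/6)*6) = -12/5*1 = -12/5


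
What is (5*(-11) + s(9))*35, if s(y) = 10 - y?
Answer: -1890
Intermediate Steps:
(5*(-11) + s(9))*35 = (5*(-11) + (10 - 1*9))*35 = (-55 + (10 - 9))*35 = (-55 + 1)*35 = -54*35 = -1890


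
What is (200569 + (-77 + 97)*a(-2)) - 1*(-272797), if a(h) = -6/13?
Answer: 6153638/13 ≈ 4.7336e+5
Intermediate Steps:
a(h) = -6/13 (a(h) = -6*1/13 = -6/13)
(200569 + (-77 + 97)*a(-2)) - 1*(-272797) = (200569 + (-77 + 97)*(-6/13)) - 1*(-272797) = (200569 + 20*(-6/13)) + 272797 = (200569 - 120/13) + 272797 = 2607277/13 + 272797 = 6153638/13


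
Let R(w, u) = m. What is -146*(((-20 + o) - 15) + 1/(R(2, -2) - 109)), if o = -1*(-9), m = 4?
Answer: 398726/105 ≈ 3797.4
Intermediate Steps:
R(w, u) = 4
o = 9
-146*(((-20 + o) - 15) + 1/(R(2, -2) - 109)) = -146*(((-20 + 9) - 15) + 1/(4 - 109)) = -146*((-11 - 15) + 1/(-105)) = -146*(-26 - 1/105) = -146*(-2731/105) = 398726/105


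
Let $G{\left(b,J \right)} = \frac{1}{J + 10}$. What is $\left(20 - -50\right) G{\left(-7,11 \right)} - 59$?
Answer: $- \frac{167}{3} \approx -55.667$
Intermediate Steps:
$G{\left(b,J \right)} = \frac{1}{10 + J}$
$\left(20 - -50\right) G{\left(-7,11 \right)} - 59 = \frac{20 - -50}{10 + 11} - 59 = \frac{20 + 50}{21} - 59 = 70 \cdot \frac{1}{21} - 59 = \frac{10}{3} - 59 = - \frac{167}{3}$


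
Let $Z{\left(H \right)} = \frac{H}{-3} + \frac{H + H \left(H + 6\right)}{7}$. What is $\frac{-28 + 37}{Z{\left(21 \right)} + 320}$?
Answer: $\frac{9}{397} \approx 0.02267$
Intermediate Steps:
$Z{\left(H \right)} = - \frac{4 H}{21} + \frac{H \left(6 + H\right)}{7}$ ($Z{\left(H \right)} = H \left(- \frac{1}{3}\right) + \left(H + H \left(6 + H\right)\right) \frac{1}{7} = - \frac{H}{3} + \left(\frac{H}{7} + \frac{H \left(6 + H\right)}{7}\right) = - \frac{4 H}{21} + \frac{H \left(6 + H\right)}{7}$)
$\frac{-28 + 37}{Z{\left(21 \right)} + 320} = \frac{-28 + 37}{\frac{1}{21} \cdot 21 \left(14 + 3 \cdot 21\right) + 320} = \frac{9}{\frac{1}{21} \cdot 21 \left(14 + 63\right) + 320} = \frac{9}{\frac{1}{21} \cdot 21 \cdot 77 + 320} = \frac{9}{77 + 320} = \frac{9}{397}$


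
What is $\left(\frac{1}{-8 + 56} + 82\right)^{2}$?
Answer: $\frac{15499969}{2304} \approx 6727.4$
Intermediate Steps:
$\left(\frac{1}{-8 + 56} + 82\right)^{2} = \left(\frac{1}{48} + 82\right)^{2} = \left(\frac{3937}{48}\right)^{2} = \frac{15499969}{2304}$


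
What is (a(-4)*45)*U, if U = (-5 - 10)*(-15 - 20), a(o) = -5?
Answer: -118125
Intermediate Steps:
U = 525 (U = -15*(-35) = 525)
(a(-4)*45)*U = -5*45*525 = -225*525 = -118125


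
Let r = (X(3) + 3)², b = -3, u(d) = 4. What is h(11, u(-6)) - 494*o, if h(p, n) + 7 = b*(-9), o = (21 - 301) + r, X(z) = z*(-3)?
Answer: 120556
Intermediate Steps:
X(z) = -3*z
r = 36 (r = (-3*3 + 3)² = (-9 + 3)² = (-6)² = 36)
o = -244 (o = (21 - 301) + 36 = -280 + 36 = -244)
h(p, n) = 20 (h(p, n) = -7 - 3*(-9) = -7 + 27 = 20)
h(11, u(-6)) - 494*o = 20 - 494*(-244) = 20 + 120536 = 120556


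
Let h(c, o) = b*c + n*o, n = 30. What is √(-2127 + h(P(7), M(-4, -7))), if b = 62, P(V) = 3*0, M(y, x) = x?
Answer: I*√2337 ≈ 48.343*I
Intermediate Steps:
P(V) = 0
h(c, o) = 30*o + 62*c (h(c, o) = 62*c + 30*o = 30*o + 62*c)
√(-2127 + h(P(7), M(-4, -7))) = √(-2127 + (30*(-7) + 62*0)) = √(-2127 + (-210 + 0)) = √(-2127 - 210) = √(-2337) = I*√2337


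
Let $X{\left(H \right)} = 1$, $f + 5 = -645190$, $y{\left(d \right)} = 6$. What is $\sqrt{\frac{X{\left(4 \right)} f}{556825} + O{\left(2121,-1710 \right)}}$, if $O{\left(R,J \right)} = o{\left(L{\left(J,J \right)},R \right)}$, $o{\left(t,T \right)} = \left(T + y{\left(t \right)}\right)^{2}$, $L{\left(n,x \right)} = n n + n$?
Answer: $\frac{\sqrt{56108971938527790}}{111365} \approx 2127.0$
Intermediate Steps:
$L{\left(n,x \right)} = n + n^{2}$ ($L{\left(n,x \right)} = n^{2} + n = n + n^{2}$)
$f = -645195$ ($f = -5 - 645190 = -645195$)
$o{\left(t,T \right)} = \left(6 + T\right)^{2}$ ($o{\left(t,T \right)} = \left(T + 6\right)^{2} = \left(6 + T\right)^{2}$)
$O{\left(R,J \right)} = \left(6 + R\right)^{2}$
$\sqrt{\frac{X{\left(4 \right)} f}{556825} + O{\left(2121,-1710 \right)}} = \sqrt{\frac{1 \left(-645195\right)}{556825} + \left(6 + 2121\right)^{2}} = \sqrt{\left(-645195\right) \frac{1}{556825} + 2127^{2}} = \sqrt{- \frac{129039}{111365} + 4524129} = \sqrt{\frac{503829497046}{111365}} = \frac{\sqrt{56108971938527790}}{111365}$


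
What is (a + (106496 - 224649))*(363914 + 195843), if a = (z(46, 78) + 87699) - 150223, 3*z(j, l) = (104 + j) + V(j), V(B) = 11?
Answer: -303315525590/3 ≈ -1.0111e+11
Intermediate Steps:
z(j, l) = 115/3 + j/3 (z(j, l) = ((104 + j) + 11)/3 = (115 + j)/3 = 115/3 + j/3)
a = -187411/3 (a = ((115/3 + (1/3)*46) + 87699) - 150223 = ((115/3 + 46/3) + 87699) - 150223 = (161/3 + 87699) - 150223 = 263258/3 - 150223 = -187411/3 ≈ -62470.)
(a + (106496 - 224649))*(363914 + 195843) = (-187411/3 + (106496 - 224649))*(363914 + 195843) = (-187411/3 - 118153)*559757 = -541870/3*559757 = -303315525590/3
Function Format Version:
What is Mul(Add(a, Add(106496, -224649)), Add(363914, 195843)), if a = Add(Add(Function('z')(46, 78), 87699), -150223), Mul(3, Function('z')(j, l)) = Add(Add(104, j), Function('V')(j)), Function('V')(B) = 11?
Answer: Rational(-303315525590, 3) ≈ -1.0111e+11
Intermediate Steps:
Function('z')(j, l) = Add(Rational(115, 3), Mul(Rational(1, 3), j)) (Function('z')(j, l) = Mul(Rational(1, 3), Add(Add(104, j), 11)) = Mul(Rational(1, 3), Add(115, j)) = Add(Rational(115, 3), Mul(Rational(1, 3), j)))
a = Rational(-187411, 3) (a = Add(Add(Add(Rational(115, 3), Mul(Rational(1, 3), 46)), 87699), -150223) = Add(Add(Add(Rational(115, 3), Rational(46, 3)), 87699), -150223) = Add(Add(Rational(161, 3), 87699), -150223) = Add(Rational(263258, 3), -150223) = Rational(-187411, 3) ≈ -62470.)
Mul(Add(a, Add(106496, -224649)), Add(363914, 195843)) = Mul(Add(Rational(-187411, 3), Add(106496, -224649)), Add(363914, 195843)) = Mul(Add(Rational(-187411, 3), -118153), 559757) = Mul(Rational(-541870, 3), 559757) = Rational(-303315525590, 3)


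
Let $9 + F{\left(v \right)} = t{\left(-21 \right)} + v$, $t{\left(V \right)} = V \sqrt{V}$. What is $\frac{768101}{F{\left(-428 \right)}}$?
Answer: $- \frac{335660137}{200230} + \frac{16130121 i \sqrt{21}}{200230} \approx -1676.4 + 369.16 i$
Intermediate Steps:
$t{\left(V \right)} = V^{\frac{3}{2}}$
$F{\left(v \right)} = -9 + v - 21 i \sqrt{21}$ ($F{\left(v \right)} = -9 + \left(\left(-21\right)^{\frac{3}{2}} + v\right) = -9 + \left(- 21 i \sqrt{21} + v\right) = -9 + \left(v - 21 i \sqrt{21}\right) = -9 + v - 21 i \sqrt{21}$)
$\frac{768101}{F{\left(-428 \right)}} = \frac{768101}{-9 - 428 - 21 i \sqrt{21}} = \frac{768101}{-437 - 21 i \sqrt{21}}$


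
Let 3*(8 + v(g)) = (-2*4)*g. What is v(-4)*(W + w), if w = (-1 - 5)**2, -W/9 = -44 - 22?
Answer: 1680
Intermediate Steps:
v(g) = -8 - 8*g/3 (v(g) = -8 + ((-2*4)*g)/3 = -8 + (-8*g)/3 = -8 - 8*g/3)
W = 594 (W = -9*(-44 - 22) = -9*(-66) = 594)
w = 36 (w = (-6)**2 = 36)
v(-4)*(W + w) = (-8 - 8/3*(-4))*(594 + 36) = (-8 + 32/3)*630 = (8/3)*630 = 1680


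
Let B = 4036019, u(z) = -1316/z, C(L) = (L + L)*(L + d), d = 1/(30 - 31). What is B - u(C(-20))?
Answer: 121080617/30 ≈ 4.0360e+6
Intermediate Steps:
d = -1 (d = 1/(-1) = -1)
C(L) = 2*L*(-1 + L) (C(L) = (L + L)*(L - 1) = (2*L)*(-1 + L) = 2*L*(-1 + L))
B - u(C(-20)) = 4036019 - (-1316)/(2*(-20)*(-1 - 20)) = 4036019 - (-1316)/(2*(-20)*(-21)) = 4036019 - (-1316)/840 = 4036019 - 1*(-47/30) = 4036019 + 47/30 = 121080617/30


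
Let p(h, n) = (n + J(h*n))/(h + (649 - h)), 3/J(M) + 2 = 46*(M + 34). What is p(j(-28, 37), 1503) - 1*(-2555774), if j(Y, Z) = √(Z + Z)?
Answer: 293359320541079218931/114782862146194 + 103707*√74/114782862146194 ≈ 2.5558e+6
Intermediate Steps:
j(Y, Z) = √2*√Z (j(Y, Z) = √(2*Z) = √2*√Z)
J(M) = 3/(1562 + 46*M) (J(M) = 3/(-2 + 46*(M + 34)) = 3/(-2 + 46*(34 + M)) = 3/(-2 + (1564 + 46*M)) = 3/(1562 + 46*M))
p(h, n) = n/649 + 3/(1298*(781 + 23*h*n)) (p(h, n) = (n + 3/(2*(781 + 23*(h*n))))/(h + (649 - h)) = (n + 3/(2*(781 + 23*h*n)))/649 = (n + 3/(2*(781 + 23*h*n)))*(1/649) = n/649 + 3/(1298*(781 + 23*h*n)))
p(j(-28, 37), 1503) - 1*(-2555774) = (3 + 2*1503*(781 + 23*(√2*√37)*1503))/(1298*(781 + 23*(√2*√37)*1503)) - 1*(-2555774) = (3 + 2*1503*(781 + 23*√74*1503))/(1298*(781 + 23*√74*1503)) + 2555774 = (3 + 2*1503*(781 + 34569*√74))/(1298*(781 + 34569*√74)) + 2555774 = (3 + (2347686 + 103914414*√74))/(1298*(781 + 34569*√74)) + 2555774 = (2347689 + 103914414*√74)/(1298*(781 + 34569*√74)) + 2555774 = 2555774 + (2347689 + 103914414*√74)/(1298*(781 + 34569*√74))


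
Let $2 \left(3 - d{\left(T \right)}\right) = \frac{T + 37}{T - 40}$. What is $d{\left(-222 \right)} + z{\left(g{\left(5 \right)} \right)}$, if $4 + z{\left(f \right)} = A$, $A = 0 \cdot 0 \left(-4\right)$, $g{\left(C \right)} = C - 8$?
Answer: $- \frac{709}{524} \approx -1.3531$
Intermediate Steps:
$g{\left(C \right)} = -8 + C$
$d{\left(T \right)} = 3 - \frac{37 + T}{2 \left(-40 + T\right)}$ ($d{\left(T \right)} = 3 - \frac{\left(T + 37\right) \frac{1}{T - 40}}{2} = 3 - \frac{\left(37 + T\right) \frac{1}{-40 + T}}{2} = 3 - \frac{\frac{1}{-40 + T} \left(37 + T\right)}{2} = 3 - \frac{37 + T}{2 \left(-40 + T\right)}$)
$A = 0$ ($A = 0 \left(-4\right) = 0$)
$z{\left(f \right)} = -4$ ($z{\left(f \right)} = -4 + 0 = -4$)
$d{\left(-222 \right)} + z{\left(g{\left(5 \right)} \right)} = \frac{-277 + 5 \left(-222\right)}{2 \left(-40 - 222\right)} - 4 = \frac{-277 - 1110}{2 \left(-262\right)} - 4 = \frac{1}{2} \left(- \frac{1}{262}\right) \left(-1387\right) - 4 = \frac{1387}{524} - 4 = - \frac{709}{524}$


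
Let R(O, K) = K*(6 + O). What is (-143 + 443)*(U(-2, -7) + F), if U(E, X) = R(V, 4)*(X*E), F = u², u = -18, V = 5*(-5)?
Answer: -222000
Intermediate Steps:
V = -25
F = 324 (F = (-18)² = 324)
U(E, X) = -76*E*X (U(E, X) = (4*(6 - 25))*(X*E) = (4*(-19))*(E*X) = -76*E*X)
(-143 + 443)*(U(-2, -7) + F) = (-143 + 443)*(-76*(-2)*(-7) + 324) = 300*(-1064 + 324) = 300*(-740) = -222000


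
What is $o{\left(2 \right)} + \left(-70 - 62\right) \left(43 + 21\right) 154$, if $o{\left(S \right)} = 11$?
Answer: $-1300981$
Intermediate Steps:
$o{\left(2 \right)} + \left(-70 - 62\right) \left(43 + 21\right) 154 = 11 + \left(-70 - 62\right) \left(43 + 21\right) 154 = 11 + \left(-132\right) 64 \cdot 154 = 11 - 1300992 = -1300981$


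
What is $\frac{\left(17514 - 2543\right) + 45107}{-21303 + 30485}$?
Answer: $\frac{30039}{4591} \approx 6.543$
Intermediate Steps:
$\frac{\left(17514 - 2543\right) + 45107}{-21303 + 30485} = \frac{\left(17514 - 2543\right) + 45107}{9182} = \left(14971 + 45107\right) \frac{1}{9182} = 60078 \cdot \frac{1}{9182} = \frac{30039}{4591}$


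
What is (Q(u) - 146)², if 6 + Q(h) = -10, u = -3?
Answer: 26244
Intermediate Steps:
Q(h) = -16 (Q(h) = -6 - 10 = -16)
(Q(u) - 146)² = (-16 - 146)² = (-162)² = 26244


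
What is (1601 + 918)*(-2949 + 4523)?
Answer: 3964906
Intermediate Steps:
(1601 + 918)*(-2949 + 4523) = 2519*1574 = 3964906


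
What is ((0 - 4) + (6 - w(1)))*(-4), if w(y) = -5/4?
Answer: -13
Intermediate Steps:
w(y) = -5/4 (w(y) = -5*¼ = -5/4)
((0 - 4) + (6 - w(1)))*(-4) = ((0 - 4) + (6 - 1*(-5/4)))*(-4) = (-4 + (6 + 5/4))*(-4) = (-4 + 29/4)*(-4) = (13/4)*(-4) = -13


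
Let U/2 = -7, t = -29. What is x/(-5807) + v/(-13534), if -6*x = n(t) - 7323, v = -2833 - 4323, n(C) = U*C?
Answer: 77857337/235775814 ≈ 0.33022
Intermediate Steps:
U = -14 (U = 2*(-7) = -14)
n(C) = -14*C
v = -7156
x = 6917/6 (x = -(-14*(-29) - 7323)/6 = -(406 - 7323)/6 = -⅙*(-6917) = 6917/6 ≈ 1152.8)
x/(-5807) + v/(-13534) = (6917/6)/(-5807) - 7156/(-13534) = (6917/6)*(-1/5807) - 7156*(-1/13534) = -6917/34842 + 3578/6767 = 77857337/235775814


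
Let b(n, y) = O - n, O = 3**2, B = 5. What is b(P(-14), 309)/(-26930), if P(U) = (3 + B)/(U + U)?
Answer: -13/37702 ≈ -0.00034481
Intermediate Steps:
P(U) = 4/U (P(U) = (3 + 5)/(U + U) = 8/((2*U)) = 8*(1/(2*U)) = 4/U)
O = 9
b(n, y) = 9 - n
b(P(-14), 309)/(-26930) = (9 - 4/(-14))/(-26930) = (9 - 4*(-1)/14)*(-1/26930) = (9 - 1*(-2/7))*(-1/26930) = (9 + 2/7)*(-1/26930) = (65/7)*(-1/26930) = -13/37702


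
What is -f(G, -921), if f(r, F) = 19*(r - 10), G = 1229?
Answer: -23161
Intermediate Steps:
f(r, F) = -190 + 19*r (f(r, F) = 19*(-10 + r) = -190 + 19*r)
-f(G, -921) = -(-190 + 19*1229) = -(-190 + 23351) = -1*23161 = -23161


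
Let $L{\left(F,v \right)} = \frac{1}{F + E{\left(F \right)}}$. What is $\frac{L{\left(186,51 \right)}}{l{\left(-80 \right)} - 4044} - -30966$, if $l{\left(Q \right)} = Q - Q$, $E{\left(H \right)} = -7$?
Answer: $\frac{22415544215}{723876} \approx 30966.0$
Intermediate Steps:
$l{\left(Q \right)} = 0$
$L{\left(F,v \right)} = \frac{1}{-7 + F}$ ($L{\left(F,v \right)} = \frac{1}{F - 7} = \frac{1}{-7 + F}$)
$\frac{L{\left(186,51 \right)}}{l{\left(-80 \right)} - 4044} - -30966 = \frac{1}{\left(-7 + 186\right) \left(0 - 4044\right)} - -30966 = \frac{1}{179 \left(-4044\right)} + 30966 = \frac{1}{179} \left(- \frac{1}{4044}\right) + 30966 = - \frac{1}{723876} + 30966 = \frac{22415544215}{723876}$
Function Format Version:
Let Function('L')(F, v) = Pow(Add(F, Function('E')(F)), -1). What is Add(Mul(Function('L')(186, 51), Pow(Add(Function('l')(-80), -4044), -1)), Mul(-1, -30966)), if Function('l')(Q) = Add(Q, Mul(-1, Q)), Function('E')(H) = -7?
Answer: Rational(22415544215, 723876) ≈ 30966.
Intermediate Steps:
Function('l')(Q) = 0
Function('L')(F, v) = Pow(Add(-7, F), -1) (Function('L')(F, v) = Pow(Add(F, -7), -1) = Pow(Add(-7, F), -1))
Add(Mul(Function('L')(186, 51), Pow(Add(Function('l')(-80), -4044), -1)), Mul(-1, -30966)) = Add(Mul(Pow(Add(-7, 186), -1), Pow(Add(0, -4044), -1)), Mul(-1, -30966)) = Add(Mul(Pow(179, -1), Pow(-4044, -1)), 30966) = Add(Mul(Rational(1, 179), Rational(-1, 4044)), 30966) = Add(Rational(-1, 723876), 30966) = Rational(22415544215, 723876)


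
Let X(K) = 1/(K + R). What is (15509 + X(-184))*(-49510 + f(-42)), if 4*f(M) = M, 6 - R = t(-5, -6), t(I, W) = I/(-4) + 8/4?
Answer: -1113619083861/1450 ≈ -7.6801e+8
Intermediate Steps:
t(I, W) = 2 - I/4 (t(I, W) = I*(-¼) + 8*(¼) = -I/4 + 2 = 2 - I/4)
R = 11/4 (R = 6 - (2 - ¼*(-5)) = 6 - (2 + 5/4) = 6 - 1*13/4 = 6 - 13/4 = 11/4 ≈ 2.7500)
f(M) = M/4
X(K) = 1/(11/4 + K) (X(K) = 1/(K + 11/4) = 1/(11/4 + K))
(15509 + X(-184))*(-49510 + f(-42)) = (15509 + 4/(11 + 4*(-184)))*(-49510 + (¼)*(-42)) = (15509 + 4/(11 - 736))*(-49510 - 21/2) = (15509 + 4/(-725))*(-99041/2) = (15509 + 4*(-1/725))*(-99041/2) = (15509 - 4/725)*(-99041/2) = (11244021/725)*(-99041/2) = -1113619083861/1450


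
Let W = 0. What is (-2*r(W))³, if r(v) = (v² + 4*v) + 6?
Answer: -1728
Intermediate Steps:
r(v) = 6 + v² + 4*v
(-2*r(W))³ = (-2*(6 + 0² + 4*0))³ = (-2*(6 + 0 + 0))³ = (-2*6)³ = (-12)³ = -1728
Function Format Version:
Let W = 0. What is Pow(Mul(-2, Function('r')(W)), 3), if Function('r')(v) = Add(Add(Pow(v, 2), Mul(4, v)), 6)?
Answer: -1728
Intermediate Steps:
Function('r')(v) = Add(6, Pow(v, 2), Mul(4, v))
Pow(Mul(-2, Function('r')(W)), 3) = Pow(Mul(-2, Add(6, Pow(0, 2), Mul(4, 0))), 3) = Pow(Mul(-2, Add(6, 0, 0)), 3) = Pow(Mul(-2, 6), 3) = Pow(-12, 3) = -1728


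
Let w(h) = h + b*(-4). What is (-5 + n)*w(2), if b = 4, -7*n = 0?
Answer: 70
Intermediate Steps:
n = 0 (n = -1/7*0 = 0)
w(h) = -16 + h (w(h) = h + 4*(-4) = h - 16 = -16 + h)
(-5 + n)*w(2) = (-5 + 0)*(-16 + 2) = -5*(-14) = 70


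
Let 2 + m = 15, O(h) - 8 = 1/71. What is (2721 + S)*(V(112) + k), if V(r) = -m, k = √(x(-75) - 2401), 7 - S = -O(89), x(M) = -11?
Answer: -2525341/71 + 1165542*I*√67/71 ≈ -35568.0 + 1.3437e+5*I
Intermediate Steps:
O(h) = 569/71 (O(h) = 8 + 1/71 = 569/71)
m = 13 (m = -2 + 15 = 13)
S = 1066/71 (S = 7 - (-1)*569/71 = 7 - 1*(-569/71) = 7 + 569/71 = 1066/71 ≈ 15.014)
k = 6*I*√67 (k = √(-11 - 2401) = √(-2412) = 6*I*√67 ≈ 49.112*I)
V(r) = -13 (V(r) = -1*13 = -13)
(2721 + S)*(V(112) + k) = (2721 + 1066/71)*(-13 + 6*I*√67) = 194257*(-13 + 6*I*√67)/71 = -2525341/71 + 1165542*I*√67/71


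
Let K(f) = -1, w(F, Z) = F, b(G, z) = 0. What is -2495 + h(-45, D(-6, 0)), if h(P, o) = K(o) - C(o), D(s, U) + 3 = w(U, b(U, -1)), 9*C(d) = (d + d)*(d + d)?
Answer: -2500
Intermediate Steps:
C(d) = 4*d**2/9 (C(d) = ((d + d)*(d + d))/9 = ((2*d)*(2*d))/9 = (4*d**2)/9 = 4*d**2/9)
D(s, U) = -3 + U
h(P, o) = -1 - 4*o**2/9
-2495 + h(-45, D(-6, 0)) = -2495 + (-1 - 4*(-3 + 0)**2/9) = -2495 + (-1 - 4/9*(-3)**2) = -2495 + (-1 - 4/9*9) = -2495 + (-1 - 4) = -2495 - 5 = -2500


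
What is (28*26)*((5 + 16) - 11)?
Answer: 7280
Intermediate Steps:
(28*26)*((5 + 16) - 11) = 728*(21 - 11) = 728*10 = 7280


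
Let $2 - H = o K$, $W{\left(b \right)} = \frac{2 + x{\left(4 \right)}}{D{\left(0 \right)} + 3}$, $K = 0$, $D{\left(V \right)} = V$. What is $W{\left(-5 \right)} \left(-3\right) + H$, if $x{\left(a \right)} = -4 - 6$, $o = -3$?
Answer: $10$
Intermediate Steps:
$x{\left(a \right)} = -10$ ($x{\left(a \right)} = -4 - 6 = -10$)
$W{\left(b \right)} = - \frac{8}{3}$ ($W{\left(b \right)} = \frac{2 - 10}{0 + 3} = - \frac{8}{3}$)
$H = 2$ ($H = 2 - \left(-3\right) 0 = 2 - 0 = 2 + 0 = 2$)
$W{\left(-5 \right)} \left(-3\right) + H = \left(- \frac{8}{3}\right) \left(-3\right) + 2 = 8 + 2 = 10$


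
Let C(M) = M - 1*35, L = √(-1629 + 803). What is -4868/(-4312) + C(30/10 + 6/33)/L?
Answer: 1217/1078 + 25*I*√826/649 ≈ 1.1289 + 1.1071*I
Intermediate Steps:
L = I*√826 (L = √(-826) = I*√826 ≈ 28.74*I)
C(M) = -35 + M (C(M) = M - 35 = -35 + M)
-4868/(-4312) + C(30/10 + 6/33)/L = -4868/(-4312) + (-35 + (30/10 + 6/33))/((I*√826)) = -4868*(-1/4312) + (-35 + (30*(⅒) + 6*(1/33)))*(-I*√826/826) = 1217/1078 + (-35 + (3 + 2/11))*(-I*√826/826) = 1217/1078 + (-35 + 35/11)*(-I*√826/826) = 1217/1078 - (-25)*I*√826/649 = 1217/1078 + 25*I*√826/649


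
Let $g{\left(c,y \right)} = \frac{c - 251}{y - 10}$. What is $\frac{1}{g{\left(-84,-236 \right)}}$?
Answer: $\frac{246}{335} \approx 0.73433$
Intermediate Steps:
$g{\left(c,y \right)} = \frac{-251 + c}{-10 + y}$
$\frac{1}{g{\left(-84,-236 \right)}} = \frac{1}{\frac{1}{-10 - 236} \left(-251 - 84\right)} = \frac{1}{\frac{1}{-246} \left(-335\right)} = \frac{1}{\left(- \frac{1}{246}\right) \left(-335\right)} = \frac{1}{\frac{335}{246}} = \frac{246}{335}$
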